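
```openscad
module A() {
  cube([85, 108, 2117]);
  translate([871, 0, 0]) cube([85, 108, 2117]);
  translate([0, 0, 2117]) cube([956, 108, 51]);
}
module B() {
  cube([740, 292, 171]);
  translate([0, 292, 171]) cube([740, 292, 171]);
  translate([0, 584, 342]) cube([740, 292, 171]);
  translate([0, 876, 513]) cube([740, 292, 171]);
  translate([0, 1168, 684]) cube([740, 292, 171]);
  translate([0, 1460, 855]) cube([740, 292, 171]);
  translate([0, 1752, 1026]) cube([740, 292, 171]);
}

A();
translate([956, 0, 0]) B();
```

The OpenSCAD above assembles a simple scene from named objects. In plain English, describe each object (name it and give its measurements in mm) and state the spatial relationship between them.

A is a rectangular door frame: two vertical jambs of 85×108 mm section, 2117 mm tall, with a clear opening 786 mm wide between their inner faces. A header 51 mm tall and 108 mm deep lies on top of the jambs and spans the full outside width.

B is a straight staircase of 7 solid steps. Each step is 740 mm wide (x), 292 mm deep (y, the going) and 171 mm tall (the rise). The first step rests on the floor; each subsequent step sits one going further in +y and one rise higher in +z, directly behind and above the previous step with no overlap.

The staircase is against the door frame's +x side, with their −y faces flush.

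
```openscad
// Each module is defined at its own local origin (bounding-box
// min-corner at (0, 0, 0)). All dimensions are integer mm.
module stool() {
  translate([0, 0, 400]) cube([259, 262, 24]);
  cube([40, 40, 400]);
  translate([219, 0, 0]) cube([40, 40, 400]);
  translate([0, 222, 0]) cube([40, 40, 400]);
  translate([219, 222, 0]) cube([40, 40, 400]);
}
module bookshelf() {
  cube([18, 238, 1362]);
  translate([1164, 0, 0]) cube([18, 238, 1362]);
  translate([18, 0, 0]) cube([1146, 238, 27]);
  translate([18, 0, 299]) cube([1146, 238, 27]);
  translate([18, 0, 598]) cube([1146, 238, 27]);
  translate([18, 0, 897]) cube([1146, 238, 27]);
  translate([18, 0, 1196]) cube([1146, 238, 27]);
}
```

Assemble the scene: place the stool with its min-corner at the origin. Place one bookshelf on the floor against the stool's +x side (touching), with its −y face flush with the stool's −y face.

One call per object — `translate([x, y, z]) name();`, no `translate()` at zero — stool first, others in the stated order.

stool();
translate([259, 0, 0]) bookshelf();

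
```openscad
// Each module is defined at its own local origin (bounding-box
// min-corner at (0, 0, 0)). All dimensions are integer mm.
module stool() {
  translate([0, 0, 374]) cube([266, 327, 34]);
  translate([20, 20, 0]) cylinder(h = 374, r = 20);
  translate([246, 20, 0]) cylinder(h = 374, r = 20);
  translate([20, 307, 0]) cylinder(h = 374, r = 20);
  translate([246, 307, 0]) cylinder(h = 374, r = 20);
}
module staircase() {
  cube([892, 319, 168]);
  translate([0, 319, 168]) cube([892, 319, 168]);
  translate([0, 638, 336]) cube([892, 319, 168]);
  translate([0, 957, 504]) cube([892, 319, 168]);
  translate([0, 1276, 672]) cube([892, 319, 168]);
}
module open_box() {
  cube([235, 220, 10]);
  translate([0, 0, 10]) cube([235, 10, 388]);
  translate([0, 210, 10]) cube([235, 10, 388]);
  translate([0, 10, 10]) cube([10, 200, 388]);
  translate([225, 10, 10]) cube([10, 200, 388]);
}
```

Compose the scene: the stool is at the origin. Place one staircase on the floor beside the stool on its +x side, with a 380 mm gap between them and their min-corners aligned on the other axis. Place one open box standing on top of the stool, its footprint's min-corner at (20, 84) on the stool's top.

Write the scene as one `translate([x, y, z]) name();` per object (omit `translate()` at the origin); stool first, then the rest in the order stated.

stool();
translate([646, 0, 0]) staircase();
translate([20, 84, 408]) open_box();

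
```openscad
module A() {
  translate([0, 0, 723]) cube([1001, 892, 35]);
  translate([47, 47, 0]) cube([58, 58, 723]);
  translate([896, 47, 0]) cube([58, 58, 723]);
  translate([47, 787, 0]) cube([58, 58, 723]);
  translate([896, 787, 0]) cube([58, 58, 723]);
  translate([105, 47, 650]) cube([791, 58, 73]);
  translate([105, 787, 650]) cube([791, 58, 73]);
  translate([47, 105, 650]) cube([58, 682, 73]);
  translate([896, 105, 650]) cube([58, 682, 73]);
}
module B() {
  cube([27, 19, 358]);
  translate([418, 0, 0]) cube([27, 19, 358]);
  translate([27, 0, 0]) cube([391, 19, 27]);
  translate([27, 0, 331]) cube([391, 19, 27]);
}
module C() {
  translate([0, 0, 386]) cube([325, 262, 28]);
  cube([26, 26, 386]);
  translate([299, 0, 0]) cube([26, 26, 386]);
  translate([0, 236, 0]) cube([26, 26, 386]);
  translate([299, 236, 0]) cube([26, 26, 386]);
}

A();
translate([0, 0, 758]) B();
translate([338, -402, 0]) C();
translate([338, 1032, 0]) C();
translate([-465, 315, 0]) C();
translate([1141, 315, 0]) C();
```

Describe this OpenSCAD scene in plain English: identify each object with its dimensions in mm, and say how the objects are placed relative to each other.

A is a table: top 1001 mm (x) × 892 mm (y), 35 mm thick, upper face at z = 758 mm, on four 58×58 mm square legs, each inset 47 mm from the nearest pair of top edges, running from z = 0 to the bottom of the top. Four apron rails, 58 mm thick and 73 mm tall, run between adjacent legs with their top edges flush with the underside of the top and their outer faces flush with the legs' outer faces.

B is a picture frame with a 391×304 mm rectangular opening (x by z) and a uniform 27 mm border on every side. Frame depth is 19 mm along y. It is built from two vertical stiles running the full outside height and two horizontal rails spanning the gap between the stiles.

C is a simple wooden stool: a rectangular seat 325 mm (x) by 262 mm (y), 28 mm thick, top face at z = 414 mm, on four square legs, each 26×26 mm in cross-section. The legs rest on z = 0, each flush with a corner of the seat.

The picture frame is on top of the table. Four stools sit around the table at the −y, +y, −x, +x sides.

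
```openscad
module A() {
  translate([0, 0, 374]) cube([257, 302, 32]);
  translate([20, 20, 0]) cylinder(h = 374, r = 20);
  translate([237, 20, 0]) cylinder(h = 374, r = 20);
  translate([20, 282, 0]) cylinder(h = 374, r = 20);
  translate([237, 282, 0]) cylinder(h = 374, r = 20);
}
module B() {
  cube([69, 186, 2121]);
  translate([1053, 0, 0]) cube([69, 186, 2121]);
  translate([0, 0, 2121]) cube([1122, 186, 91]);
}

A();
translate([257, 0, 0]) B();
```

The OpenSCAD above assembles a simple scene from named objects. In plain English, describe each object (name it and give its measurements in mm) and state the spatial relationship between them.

A is a four-legged stool. The seat is a 257×302×32 mm slab whose top surface is at z = 406 mm; four round legs, each 40 mm in diameter, run from the floor (z = 0) to the underside of the seat, each leg's axis is inset half a diameter from the nearest pair of seat edges (so the leg's bounding box is flush with the corner).

B is a door frame. The clear opening is 984 mm wide and 2121 mm high. Two 69 mm wide jambs, 186 mm deep, stand either side of the opening from the floor to the top of the opening. A 91 mm thick head sits across the top of both jambs, spanning the full outside width of the frame.

The door frame is against the stool's +x side, with their −y faces flush.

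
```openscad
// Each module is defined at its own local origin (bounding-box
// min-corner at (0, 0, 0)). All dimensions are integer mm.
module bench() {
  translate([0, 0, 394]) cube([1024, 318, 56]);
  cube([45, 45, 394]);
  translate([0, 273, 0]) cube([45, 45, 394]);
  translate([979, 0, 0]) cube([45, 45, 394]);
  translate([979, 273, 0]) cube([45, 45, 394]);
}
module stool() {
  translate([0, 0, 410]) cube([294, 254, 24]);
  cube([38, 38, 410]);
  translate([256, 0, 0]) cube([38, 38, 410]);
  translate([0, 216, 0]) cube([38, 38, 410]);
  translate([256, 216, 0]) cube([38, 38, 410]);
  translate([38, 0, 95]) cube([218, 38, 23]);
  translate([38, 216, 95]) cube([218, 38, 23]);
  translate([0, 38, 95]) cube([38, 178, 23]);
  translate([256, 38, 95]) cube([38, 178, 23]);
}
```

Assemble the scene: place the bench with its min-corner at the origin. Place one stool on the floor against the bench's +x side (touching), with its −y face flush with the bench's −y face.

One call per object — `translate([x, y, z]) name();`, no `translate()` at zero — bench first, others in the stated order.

bench();
translate([1024, 0, 0]) stool();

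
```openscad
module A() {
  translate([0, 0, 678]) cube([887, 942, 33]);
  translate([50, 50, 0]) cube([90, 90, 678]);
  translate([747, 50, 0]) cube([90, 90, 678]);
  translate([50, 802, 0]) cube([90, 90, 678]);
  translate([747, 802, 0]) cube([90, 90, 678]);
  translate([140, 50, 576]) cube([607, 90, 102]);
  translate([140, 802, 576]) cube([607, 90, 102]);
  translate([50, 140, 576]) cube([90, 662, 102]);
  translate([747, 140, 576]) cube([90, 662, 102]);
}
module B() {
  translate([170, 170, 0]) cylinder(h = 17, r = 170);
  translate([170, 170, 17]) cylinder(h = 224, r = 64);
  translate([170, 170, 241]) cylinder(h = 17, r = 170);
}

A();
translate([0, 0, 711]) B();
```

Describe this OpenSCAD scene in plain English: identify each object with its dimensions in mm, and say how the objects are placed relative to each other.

A is a rectangular dining table. The top is 887×942×33 mm with its upper surface at z = 711 mm. It stands on four 90×90 mm square legs, each inset 50 mm from the nearest pair of top edges, running from the floor to the underside of the top. Four apron rails, 90 mm thick and 102 mm tall, run between adjacent legs with their top edges flush with the underside of the top and their outer faces flush with the legs' outer faces.

B is a spool: two coaxial disc flanges of radius 170 mm and thickness 17 mm, joined by a core cylinder of radius 64 mm and height 224 mm. The lower flange rests on z = 0 and the three cylinders share a vertical axis.

The spool is on top of the table.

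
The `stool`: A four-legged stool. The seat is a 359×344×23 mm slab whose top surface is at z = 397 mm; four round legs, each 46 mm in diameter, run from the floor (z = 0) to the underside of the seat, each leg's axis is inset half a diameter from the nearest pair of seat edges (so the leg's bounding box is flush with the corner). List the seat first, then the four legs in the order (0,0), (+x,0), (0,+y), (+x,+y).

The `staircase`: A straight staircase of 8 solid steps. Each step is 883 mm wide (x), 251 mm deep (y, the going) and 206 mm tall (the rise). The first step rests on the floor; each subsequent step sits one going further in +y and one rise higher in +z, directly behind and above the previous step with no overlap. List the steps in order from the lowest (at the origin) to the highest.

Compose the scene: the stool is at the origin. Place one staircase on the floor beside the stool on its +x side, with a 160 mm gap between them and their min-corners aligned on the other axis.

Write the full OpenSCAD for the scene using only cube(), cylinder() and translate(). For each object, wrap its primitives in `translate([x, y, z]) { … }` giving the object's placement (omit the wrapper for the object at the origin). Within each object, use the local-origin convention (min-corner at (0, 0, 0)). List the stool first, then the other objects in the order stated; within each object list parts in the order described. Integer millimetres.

translate([0, 0, 374]) cube([359, 344, 23]);
translate([23, 23, 0]) cylinder(h = 374, r = 23);
translate([336, 23, 0]) cylinder(h = 374, r = 23);
translate([23, 321, 0]) cylinder(h = 374, r = 23);
translate([336, 321, 0]) cylinder(h = 374, r = 23);
translate([519, 0, 0]) {
  cube([883, 251, 206]);
  translate([0, 251, 206]) cube([883, 251, 206]);
  translate([0, 502, 412]) cube([883, 251, 206]);
  translate([0, 753, 618]) cube([883, 251, 206]);
  translate([0, 1004, 824]) cube([883, 251, 206]);
  translate([0, 1255, 1030]) cube([883, 251, 206]);
  translate([0, 1506, 1236]) cube([883, 251, 206]);
  translate([0, 1757, 1442]) cube([883, 251, 206]);
}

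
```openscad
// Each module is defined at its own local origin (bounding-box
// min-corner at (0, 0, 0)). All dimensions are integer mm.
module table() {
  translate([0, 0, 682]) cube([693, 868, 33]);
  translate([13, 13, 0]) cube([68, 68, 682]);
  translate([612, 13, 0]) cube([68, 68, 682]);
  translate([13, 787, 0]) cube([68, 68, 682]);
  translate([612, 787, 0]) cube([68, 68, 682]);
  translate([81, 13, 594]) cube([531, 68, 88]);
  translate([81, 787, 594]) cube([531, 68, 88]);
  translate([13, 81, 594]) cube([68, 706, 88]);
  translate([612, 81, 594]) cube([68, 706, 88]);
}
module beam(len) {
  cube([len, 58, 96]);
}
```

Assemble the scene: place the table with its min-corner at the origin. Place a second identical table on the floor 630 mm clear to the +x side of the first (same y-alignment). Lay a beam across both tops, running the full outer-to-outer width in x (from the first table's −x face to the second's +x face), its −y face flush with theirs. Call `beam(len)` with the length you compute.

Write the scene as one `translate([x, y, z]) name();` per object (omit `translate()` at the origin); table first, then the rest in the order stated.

table();
translate([1323, 0, 0]) table();
translate([0, 0, 715]) beam(2016);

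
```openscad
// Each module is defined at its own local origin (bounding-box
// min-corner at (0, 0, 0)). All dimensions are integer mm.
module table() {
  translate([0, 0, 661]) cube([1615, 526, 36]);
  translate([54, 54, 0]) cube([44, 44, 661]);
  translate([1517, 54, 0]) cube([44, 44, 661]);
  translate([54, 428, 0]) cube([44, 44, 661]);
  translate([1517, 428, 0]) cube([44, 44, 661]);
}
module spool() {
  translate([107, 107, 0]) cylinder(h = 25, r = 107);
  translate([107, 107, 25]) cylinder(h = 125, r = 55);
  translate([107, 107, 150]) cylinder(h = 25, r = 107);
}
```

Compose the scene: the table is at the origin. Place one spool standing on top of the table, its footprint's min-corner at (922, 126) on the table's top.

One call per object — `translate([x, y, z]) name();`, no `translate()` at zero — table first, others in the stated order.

table();
translate([922, 126, 697]) spool();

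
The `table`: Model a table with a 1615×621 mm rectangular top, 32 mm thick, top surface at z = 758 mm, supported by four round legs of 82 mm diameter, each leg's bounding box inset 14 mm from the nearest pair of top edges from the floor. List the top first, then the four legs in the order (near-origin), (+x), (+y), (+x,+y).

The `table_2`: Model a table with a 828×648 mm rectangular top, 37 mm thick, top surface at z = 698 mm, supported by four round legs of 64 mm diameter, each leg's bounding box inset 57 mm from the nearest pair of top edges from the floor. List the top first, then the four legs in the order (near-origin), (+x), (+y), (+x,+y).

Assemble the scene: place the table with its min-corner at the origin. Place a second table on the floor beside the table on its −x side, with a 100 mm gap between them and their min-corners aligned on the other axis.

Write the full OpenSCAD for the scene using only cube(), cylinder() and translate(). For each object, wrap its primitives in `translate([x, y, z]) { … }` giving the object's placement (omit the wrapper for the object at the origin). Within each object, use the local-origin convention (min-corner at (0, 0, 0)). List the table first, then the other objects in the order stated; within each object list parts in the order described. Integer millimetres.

translate([0, 0, 726]) cube([1615, 621, 32]);
translate([55, 55, 0]) cylinder(h = 726, r = 41);
translate([1560, 55, 0]) cylinder(h = 726, r = 41);
translate([55, 566, 0]) cylinder(h = 726, r = 41);
translate([1560, 566, 0]) cylinder(h = 726, r = 41);
translate([-928, 0, 0]) {
  translate([0, 0, 661]) cube([828, 648, 37]);
  translate([89, 89, 0]) cylinder(h = 661, r = 32);
  translate([739, 89, 0]) cylinder(h = 661, r = 32);
  translate([89, 559, 0]) cylinder(h = 661, r = 32);
  translate([739, 559, 0]) cylinder(h = 661, r = 32);
}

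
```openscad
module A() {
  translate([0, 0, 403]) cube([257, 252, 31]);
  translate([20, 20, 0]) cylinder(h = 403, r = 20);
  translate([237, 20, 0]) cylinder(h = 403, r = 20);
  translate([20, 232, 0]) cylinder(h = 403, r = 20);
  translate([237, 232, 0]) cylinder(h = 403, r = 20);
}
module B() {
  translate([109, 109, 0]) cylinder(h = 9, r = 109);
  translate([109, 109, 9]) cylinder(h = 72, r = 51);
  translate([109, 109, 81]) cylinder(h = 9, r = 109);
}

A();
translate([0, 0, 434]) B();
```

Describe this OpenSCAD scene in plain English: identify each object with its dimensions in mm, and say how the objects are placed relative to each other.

A is a four-legged stool. The seat is a 257×252×31 mm slab whose top surface is at z = 434 mm; four round legs, each 40 mm in diameter, run from the floor (z = 0) to the underside of the seat, each leg's axis is inset half a diameter from the nearest pair of seat edges (so the leg's bounding box is flush with the corner).

B is a spool: two coaxial disc flanges of radius 109 mm and thickness 9 mm, joined by a core cylinder of radius 51 mm and height 72 mm. The lower flange rests on z = 0 and the three cylinders share a vertical axis.

The spool is on top of the stool.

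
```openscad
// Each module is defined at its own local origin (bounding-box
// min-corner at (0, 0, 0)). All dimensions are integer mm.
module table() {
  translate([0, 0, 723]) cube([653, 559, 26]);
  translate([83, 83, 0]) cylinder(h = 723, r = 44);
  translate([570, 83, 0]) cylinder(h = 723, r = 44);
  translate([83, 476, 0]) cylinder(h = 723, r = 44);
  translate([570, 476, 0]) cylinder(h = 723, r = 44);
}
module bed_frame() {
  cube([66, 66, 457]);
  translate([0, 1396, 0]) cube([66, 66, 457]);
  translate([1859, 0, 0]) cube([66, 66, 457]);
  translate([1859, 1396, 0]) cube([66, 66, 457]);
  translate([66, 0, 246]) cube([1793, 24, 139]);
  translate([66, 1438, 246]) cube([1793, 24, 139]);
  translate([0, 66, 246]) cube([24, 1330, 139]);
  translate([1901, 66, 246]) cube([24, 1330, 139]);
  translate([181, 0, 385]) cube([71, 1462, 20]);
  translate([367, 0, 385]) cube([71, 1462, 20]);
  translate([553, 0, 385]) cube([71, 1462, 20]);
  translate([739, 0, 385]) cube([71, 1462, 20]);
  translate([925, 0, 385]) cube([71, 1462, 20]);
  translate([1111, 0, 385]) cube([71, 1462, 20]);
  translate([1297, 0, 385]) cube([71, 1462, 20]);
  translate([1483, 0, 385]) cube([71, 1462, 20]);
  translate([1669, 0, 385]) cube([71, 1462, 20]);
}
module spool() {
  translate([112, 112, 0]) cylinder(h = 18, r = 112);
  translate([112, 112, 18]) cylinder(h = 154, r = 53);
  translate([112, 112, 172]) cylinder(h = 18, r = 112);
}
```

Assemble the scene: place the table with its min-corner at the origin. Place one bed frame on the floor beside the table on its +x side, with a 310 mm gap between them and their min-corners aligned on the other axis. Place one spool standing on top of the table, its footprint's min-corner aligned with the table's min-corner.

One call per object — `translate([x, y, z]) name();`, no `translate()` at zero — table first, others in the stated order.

table();
translate([963, 0, 0]) bed_frame();
translate([0, 0, 749]) spool();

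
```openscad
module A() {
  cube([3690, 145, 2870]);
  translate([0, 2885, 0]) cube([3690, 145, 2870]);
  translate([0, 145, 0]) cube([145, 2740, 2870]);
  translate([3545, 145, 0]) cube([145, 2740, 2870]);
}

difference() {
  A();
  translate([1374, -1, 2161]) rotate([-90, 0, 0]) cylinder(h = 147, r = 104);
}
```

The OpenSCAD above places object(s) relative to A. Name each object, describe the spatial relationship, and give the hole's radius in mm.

The subtracted cylinder has r = 104 mm.

A is a house frame. The house frame has a circular hole through its front wall. The hole's radius is 104 mm.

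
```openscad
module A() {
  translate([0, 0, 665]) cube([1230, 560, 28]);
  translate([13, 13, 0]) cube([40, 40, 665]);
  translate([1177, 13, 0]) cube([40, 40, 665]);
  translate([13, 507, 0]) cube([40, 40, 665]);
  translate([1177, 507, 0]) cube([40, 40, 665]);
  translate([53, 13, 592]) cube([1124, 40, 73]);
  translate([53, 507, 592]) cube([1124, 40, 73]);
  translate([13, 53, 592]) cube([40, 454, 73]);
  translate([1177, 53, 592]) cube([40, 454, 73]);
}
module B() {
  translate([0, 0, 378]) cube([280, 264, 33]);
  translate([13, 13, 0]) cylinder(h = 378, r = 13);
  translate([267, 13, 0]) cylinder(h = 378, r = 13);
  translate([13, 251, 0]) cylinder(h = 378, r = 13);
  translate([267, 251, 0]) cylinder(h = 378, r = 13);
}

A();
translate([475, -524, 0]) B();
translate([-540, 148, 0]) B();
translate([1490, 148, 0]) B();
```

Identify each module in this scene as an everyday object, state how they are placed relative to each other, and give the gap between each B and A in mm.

Each stool's nearest face is 260 mm from the table's bounding box.

A is a table. B is a stool. Three stools sit around the table at the −y, −x, +x sides. The gap between each stool and the table is 260 mm.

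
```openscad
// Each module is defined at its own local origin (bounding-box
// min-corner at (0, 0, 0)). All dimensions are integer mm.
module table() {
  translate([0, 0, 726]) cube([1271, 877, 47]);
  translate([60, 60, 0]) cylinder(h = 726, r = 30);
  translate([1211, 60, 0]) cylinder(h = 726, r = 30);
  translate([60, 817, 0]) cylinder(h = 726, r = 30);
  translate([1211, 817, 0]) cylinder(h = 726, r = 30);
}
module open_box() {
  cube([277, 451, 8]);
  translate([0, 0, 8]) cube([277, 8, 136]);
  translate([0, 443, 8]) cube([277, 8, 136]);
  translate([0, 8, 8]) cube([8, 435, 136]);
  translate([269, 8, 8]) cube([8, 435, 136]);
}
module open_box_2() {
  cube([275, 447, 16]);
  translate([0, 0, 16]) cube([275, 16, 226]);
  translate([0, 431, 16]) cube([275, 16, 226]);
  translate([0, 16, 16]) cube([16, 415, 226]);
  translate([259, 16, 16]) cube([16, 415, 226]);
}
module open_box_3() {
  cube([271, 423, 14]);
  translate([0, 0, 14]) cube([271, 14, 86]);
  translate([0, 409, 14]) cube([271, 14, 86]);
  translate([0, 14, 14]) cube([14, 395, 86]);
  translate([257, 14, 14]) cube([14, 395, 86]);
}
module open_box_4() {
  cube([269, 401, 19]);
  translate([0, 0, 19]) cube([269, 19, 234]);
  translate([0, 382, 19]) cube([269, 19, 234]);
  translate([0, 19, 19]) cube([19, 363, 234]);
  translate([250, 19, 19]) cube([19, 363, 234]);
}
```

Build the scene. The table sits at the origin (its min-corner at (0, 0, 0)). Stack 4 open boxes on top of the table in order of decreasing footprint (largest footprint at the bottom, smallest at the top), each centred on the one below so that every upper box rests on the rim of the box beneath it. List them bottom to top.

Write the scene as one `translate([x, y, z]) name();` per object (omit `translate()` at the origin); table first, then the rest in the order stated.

table();
translate([497, 213, 773]) open_box();
translate([498, 215, 917]) open_box_2();
translate([500, 227, 1159]) open_box_3();
translate([501, 238, 1259]) open_box_4();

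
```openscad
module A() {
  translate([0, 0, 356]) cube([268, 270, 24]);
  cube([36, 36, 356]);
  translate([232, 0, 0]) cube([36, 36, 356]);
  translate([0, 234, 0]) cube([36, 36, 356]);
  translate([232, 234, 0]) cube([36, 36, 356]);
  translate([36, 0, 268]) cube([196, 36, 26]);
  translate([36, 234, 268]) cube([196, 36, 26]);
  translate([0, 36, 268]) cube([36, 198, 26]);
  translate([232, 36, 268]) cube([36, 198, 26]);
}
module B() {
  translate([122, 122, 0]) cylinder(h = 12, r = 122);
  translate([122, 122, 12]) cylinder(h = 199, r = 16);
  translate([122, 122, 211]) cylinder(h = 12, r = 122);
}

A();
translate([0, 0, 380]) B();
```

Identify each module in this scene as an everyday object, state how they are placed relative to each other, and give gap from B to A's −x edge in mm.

The spool's min-x is at 0; the stool's min-x is 0; gap = 0 mm.

A is a stool. B is a spool. The spool is on top of the stool. The gap from the spool to the stool's −x edge is 0 mm.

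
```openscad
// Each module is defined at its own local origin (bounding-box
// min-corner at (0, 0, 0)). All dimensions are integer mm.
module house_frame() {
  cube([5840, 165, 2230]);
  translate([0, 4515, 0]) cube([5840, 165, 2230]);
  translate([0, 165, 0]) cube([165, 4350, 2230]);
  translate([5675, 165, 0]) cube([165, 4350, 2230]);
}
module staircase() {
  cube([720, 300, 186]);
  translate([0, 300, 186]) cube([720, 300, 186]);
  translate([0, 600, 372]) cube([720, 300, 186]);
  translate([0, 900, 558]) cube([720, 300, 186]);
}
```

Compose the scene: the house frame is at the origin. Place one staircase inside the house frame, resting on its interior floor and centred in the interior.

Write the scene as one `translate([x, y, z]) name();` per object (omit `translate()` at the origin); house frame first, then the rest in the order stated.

house_frame();
translate([2560, 1740, 0]) staircase();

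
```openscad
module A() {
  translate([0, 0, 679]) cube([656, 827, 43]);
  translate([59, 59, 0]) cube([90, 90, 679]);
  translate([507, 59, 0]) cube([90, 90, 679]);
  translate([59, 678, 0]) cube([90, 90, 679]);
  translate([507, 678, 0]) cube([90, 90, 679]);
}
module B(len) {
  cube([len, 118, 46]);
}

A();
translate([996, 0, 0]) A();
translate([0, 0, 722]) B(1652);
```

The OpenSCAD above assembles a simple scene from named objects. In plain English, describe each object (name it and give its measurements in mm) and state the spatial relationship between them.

A is a table with a 656×827 mm rectangular top, 43 mm thick, top surface at z = 722 mm, supported by four 90×90 mm square legs, each inset 59 mm from the nearest pair of top edges, running from the floor.

B is a rectangular beam 1652 mm long (x), 118 mm deep (y), 46 mm thick (z).

The beam spans the tops of two tables placed 340 mm apart, resting at z = 722 mm.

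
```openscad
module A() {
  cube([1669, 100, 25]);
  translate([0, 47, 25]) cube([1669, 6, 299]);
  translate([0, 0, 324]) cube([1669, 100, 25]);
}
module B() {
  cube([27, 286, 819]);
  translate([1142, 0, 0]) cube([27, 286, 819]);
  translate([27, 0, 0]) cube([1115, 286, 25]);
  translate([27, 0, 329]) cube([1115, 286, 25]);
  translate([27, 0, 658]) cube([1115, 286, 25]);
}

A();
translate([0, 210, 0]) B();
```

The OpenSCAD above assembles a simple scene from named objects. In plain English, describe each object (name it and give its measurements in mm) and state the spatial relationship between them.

A is an I-beam lying along x, 1669 mm long. Overall section height 349 mm. Two flanges 100 mm wide (y) and 25 mm thick, one on the floor and one at the top; a web 6 mm thick runs between them, centred on the flange width.

B is an open bookshelf. Two side panels, each 27 mm thick, 286 mm deep and 819 mm tall, stand 1169 mm apart (outside-to-outside). Between them sit 3 shelves, each 25 mm thick and 286 mm deep, spanning the full gap between the sides. The bottom shelf rests on the floor (its underside at z = 0) and the clear gap between one shelf's top and the next shelf's underside is 304 mm.

The bookshelf is on the floor beside the I-beam on its +y side.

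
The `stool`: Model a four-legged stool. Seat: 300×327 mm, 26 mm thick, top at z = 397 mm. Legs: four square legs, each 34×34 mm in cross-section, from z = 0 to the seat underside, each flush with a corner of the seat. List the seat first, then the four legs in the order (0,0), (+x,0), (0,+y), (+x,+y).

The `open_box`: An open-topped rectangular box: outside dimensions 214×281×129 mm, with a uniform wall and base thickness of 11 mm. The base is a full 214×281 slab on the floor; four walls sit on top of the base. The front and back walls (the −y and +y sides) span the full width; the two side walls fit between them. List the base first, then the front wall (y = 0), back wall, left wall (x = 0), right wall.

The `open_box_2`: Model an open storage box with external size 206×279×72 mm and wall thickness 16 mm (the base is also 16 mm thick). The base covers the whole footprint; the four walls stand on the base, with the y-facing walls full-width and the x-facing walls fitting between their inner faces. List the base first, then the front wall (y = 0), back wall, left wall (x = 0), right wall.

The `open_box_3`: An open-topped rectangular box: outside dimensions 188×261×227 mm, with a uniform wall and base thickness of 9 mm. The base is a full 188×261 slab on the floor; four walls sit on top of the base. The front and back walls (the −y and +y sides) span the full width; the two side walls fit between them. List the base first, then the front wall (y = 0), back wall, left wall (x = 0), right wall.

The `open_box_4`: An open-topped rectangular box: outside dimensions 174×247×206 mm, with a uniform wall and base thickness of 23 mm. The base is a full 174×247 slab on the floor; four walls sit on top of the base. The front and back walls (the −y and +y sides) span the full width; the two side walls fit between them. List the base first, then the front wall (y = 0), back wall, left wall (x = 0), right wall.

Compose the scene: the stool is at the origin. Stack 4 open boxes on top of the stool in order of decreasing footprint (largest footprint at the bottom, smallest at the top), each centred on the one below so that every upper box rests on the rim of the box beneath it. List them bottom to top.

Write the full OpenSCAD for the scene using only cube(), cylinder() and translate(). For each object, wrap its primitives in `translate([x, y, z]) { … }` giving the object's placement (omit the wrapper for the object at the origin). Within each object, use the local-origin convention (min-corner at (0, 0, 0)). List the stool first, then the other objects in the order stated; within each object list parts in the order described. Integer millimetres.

translate([0, 0, 371]) cube([300, 327, 26]);
cube([34, 34, 371]);
translate([266, 0, 0]) cube([34, 34, 371]);
translate([0, 293, 0]) cube([34, 34, 371]);
translate([266, 293, 0]) cube([34, 34, 371]);
translate([43, 23, 397]) {
  cube([214, 281, 11]);
  translate([0, 0, 11]) cube([214, 11, 118]);
  translate([0, 270, 11]) cube([214, 11, 118]);
  translate([0, 11, 11]) cube([11, 259, 118]);
  translate([203, 11, 11]) cube([11, 259, 118]);
}
translate([47, 24, 526]) {
  cube([206, 279, 16]);
  translate([0, 0, 16]) cube([206, 16, 56]);
  translate([0, 263, 16]) cube([206, 16, 56]);
  translate([0, 16, 16]) cube([16, 247, 56]);
  translate([190, 16, 16]) cube([16, 247, 56]);
}
translate([56, 33, 598]) {
  cube([188, 261, 9]);
  translate([0, 0, 9]) cube([188, 9, 218]);
  translate([0, 252, 9]) cube([188, 9, 218]);
  translate([0, 9, 9]) cube([9, 243, 218]);
  translate([179, 9, 9]) cube([9, 243, 218]);
}
translate([63, 40, 825]) {
  cube([174, 247, 23]);
  translate([0, 0, 23]) cube([174, 23, 183]);
  translate([0, 224, 23]) cube([174, 23, 183]);
  translate([0, 23, 23]) cube([23, 201, 183]);
  translate([151, 23, 23]) cube([23, 201, 183]);
}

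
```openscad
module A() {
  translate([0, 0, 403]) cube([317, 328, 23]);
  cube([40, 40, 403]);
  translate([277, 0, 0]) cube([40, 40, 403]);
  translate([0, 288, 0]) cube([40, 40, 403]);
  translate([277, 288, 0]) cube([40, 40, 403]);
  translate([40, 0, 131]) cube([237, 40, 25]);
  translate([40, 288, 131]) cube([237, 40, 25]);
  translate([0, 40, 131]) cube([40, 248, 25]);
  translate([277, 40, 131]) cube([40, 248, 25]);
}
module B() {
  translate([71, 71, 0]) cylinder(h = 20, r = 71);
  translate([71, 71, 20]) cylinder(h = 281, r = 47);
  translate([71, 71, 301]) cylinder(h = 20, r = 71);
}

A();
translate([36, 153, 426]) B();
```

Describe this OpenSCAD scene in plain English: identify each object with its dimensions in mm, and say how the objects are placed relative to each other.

A is a four-legged stool. The seat is 317×328 mm, 23 mm thick, top at z = 426 mm. It stands on four square legs, each 40×40 mm in cross-section, from z = 0 to the seat underside, each flush with a corner of the seat. Four stretchers, 40 mm wide and 25 mm tall, connect adjacent legs with their undersides at z = 131 mm, each running between the inner faces of the legs it joins and aligned with the legs' outer faces on the other axis.

B is a spool: two coaxial disc flanges of radius 71 mm and thickness 20 mm, joined by a core cylinder of radius 47 mm and height 281 mm. The lower flange rests on z = 0 and the three cylinders share a vertical axis.

The spool is on top of the stool.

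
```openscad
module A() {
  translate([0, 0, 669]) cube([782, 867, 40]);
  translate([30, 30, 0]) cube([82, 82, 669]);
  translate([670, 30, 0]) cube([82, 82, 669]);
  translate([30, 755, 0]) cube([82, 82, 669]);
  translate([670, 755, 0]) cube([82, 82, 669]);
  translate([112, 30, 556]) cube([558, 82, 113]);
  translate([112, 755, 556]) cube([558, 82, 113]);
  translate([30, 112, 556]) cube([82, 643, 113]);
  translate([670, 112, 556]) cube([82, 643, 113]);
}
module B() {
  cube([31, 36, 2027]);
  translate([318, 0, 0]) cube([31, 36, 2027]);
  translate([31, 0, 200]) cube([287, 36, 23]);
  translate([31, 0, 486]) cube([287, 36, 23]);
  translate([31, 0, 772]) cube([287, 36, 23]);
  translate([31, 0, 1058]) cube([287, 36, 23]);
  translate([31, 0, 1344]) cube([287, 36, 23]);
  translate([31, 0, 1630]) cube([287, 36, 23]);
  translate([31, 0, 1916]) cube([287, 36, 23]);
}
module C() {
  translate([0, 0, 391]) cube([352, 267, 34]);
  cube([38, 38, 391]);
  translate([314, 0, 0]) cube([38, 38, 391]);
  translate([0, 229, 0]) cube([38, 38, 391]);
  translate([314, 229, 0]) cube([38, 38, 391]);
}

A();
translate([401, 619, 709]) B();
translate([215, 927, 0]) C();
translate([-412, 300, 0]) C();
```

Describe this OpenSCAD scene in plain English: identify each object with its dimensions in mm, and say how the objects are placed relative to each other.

A is a rectangular dining table. The top is 782×867×40 mm with its upper surface at z = 709 mm. It stands on four 82×82 mm square legs, each inset 30 mm from the nearest pair of top edges, running from the floor to the underside of the top. Four apron rails, 82 mm thick and 113 mm tall, run between adjacent legs with their top edges flush with the underside of the top and their outer faces flush with the legs' outer faces.

B is a wooden ladder with two side rails of 31×36 mm section and 2027 mm height, set 349 mm apart overall. Between them run 7 rectangular rungs (36 mm deep, 23 mm thick), front faces flush with the rails' −y face. The bottom of the first rung is 200 mm above the floor and each subsequent rung is 286 mm higher than the one below.

C is a four-legged stool. The seat is 352×267 mm, 34 mm thick, top at z = 425 mm. It stands on four square legs, each 38×38 mm in cross-section, from z = 0 to the seat underside, each flush with a corner of the seat.

The ladder is on top of the table. Two stools sit around the table at the +y, −x sides.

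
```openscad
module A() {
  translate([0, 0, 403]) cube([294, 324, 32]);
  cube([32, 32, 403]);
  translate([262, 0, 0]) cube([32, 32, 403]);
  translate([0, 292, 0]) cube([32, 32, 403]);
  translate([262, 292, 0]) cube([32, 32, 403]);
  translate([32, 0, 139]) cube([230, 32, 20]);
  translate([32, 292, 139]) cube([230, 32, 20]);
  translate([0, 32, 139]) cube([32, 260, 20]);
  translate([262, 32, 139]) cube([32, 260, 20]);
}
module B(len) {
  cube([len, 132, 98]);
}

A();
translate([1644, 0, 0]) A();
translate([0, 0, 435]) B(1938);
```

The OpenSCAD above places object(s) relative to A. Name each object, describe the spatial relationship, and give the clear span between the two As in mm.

Second stool starts at x = 1644; first ends at x = 294; clear span = 1644 − 294 = 1350 mm.

A is a stool. B is a beam. A beam spans the tops of two stools. The clear span between the two stools is 1350 mm.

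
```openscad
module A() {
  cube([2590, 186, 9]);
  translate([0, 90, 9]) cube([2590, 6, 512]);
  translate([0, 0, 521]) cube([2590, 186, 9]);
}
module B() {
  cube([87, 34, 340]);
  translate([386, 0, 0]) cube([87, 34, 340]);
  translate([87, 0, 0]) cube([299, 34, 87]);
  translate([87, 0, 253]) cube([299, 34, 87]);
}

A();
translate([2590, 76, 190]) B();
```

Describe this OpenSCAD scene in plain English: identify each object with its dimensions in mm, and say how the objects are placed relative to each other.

A is an I-beam lying along x, 2590 mm long. Overall section height 530 mm. Two flanges 186 mm wide (y) and 9 mm thick, one on the floor and one at the top; a web 6 mm thick runs between them, centred on the flange width.

B is a picture frame with a 299×166 mm rectangular opening (x by z) and a uniform 87 mm border on every side. Frame depth is 34 mm along y. It is built from two vertical stiles running the full outside height and two horizontal rails spanning the gap between the stiles.

The picture frame is beside the I-beam with their tops flush at z = 530.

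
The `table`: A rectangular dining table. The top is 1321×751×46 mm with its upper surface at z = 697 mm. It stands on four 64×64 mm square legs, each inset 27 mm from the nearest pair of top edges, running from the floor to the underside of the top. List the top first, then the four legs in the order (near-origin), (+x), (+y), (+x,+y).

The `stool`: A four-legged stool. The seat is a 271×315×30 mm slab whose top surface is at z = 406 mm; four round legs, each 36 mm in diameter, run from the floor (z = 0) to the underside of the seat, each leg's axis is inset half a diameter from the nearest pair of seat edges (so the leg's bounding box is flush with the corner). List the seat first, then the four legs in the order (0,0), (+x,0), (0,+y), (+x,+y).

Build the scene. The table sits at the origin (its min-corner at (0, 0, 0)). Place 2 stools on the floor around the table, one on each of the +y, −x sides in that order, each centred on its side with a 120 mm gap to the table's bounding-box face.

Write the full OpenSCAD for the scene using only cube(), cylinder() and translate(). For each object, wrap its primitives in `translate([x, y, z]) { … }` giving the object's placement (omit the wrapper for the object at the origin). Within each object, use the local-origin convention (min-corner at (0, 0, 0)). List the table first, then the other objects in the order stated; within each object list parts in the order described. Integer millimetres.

translate([0, 0, 651]) cube([1321, 751, 46]);
translate([27, 27, 0]) cube([64, 64, 651]);
translate([1230, 27, 0]) cube([64, 64, 651]);
translate([27, 660, 0]) cube([64, 64, 651]);
translate([1230, 660, 0]) cube([64, 64, 651]);
translate([525, 871, 0]) {
  translate([0, 0, 376]) cube([271, 315, 30]);
  translate([18, 18, 0]) cylinder(h = 376, r = 18);
  translate([253, 18, 0]) cylinder(h = 376, r = 18);
  translate([18, 297, 0]) cylinder(h = 376, r = 18);
  translate([253, 297, 0]) cylinder(h = 376, r = 18);
}
translate([-391, 218, 0]) {
  translate([0, 0, 376]) cube([271, 315, 30]);
  translate([18, 18, 0]) cylinder(h = 376, r = 18);
  translate([253, 18, 0]) cylinder(h = 376, r = 18);
  translate([18, 297, 0]) cylinder(h = 376, r = 18);
  translate([253, 297, 0]) cylinder(h = 376, r = 18);
}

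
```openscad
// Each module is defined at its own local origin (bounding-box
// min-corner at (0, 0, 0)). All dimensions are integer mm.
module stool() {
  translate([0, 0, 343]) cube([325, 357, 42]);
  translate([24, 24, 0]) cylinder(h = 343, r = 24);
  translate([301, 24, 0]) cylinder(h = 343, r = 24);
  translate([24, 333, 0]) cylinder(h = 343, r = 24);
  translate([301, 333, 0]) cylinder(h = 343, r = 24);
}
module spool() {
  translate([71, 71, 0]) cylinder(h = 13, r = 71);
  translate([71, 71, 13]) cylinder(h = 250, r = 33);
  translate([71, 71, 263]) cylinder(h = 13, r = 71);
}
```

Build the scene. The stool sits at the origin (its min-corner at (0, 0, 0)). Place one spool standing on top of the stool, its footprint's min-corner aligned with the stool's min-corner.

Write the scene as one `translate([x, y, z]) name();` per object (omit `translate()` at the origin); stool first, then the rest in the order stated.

stool();
translate([0, 0, 385]) spool();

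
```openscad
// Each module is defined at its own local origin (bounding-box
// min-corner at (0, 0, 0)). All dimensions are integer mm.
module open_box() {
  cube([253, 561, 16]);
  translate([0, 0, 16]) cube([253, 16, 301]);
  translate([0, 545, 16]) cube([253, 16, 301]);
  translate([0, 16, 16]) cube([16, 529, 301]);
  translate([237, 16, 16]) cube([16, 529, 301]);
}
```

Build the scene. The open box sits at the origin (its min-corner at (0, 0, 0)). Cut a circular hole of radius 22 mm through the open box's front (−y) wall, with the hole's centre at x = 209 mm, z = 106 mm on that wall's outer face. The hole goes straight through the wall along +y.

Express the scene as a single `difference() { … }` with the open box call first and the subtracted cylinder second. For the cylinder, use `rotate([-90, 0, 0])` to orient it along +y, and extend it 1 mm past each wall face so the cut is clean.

difference() {
  open_box();
  translate([209, -1, 106]) rotate([-90, 0, 0]) cylinder(h = 18, r = 22);
}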